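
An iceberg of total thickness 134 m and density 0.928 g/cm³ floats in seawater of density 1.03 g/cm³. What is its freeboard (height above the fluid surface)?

13.3 m

Floating equilibrium: submerged depth d = t ρ_obj/ρ_fluid = 134 m × 0.928/1.03 = 120.7 m.
Freeboard = t − d = 134 m − 120.7 m = 13.3 m.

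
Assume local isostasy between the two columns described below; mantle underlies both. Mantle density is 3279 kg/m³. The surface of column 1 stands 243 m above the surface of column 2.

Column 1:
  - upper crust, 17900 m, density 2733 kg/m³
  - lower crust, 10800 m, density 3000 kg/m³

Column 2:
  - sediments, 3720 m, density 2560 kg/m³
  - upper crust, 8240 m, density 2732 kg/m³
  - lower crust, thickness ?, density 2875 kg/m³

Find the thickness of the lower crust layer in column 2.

11900 m

Take the compensation level at the base of the deeper column (depth z_c below the surface of column 1) and equate Σ ρ_i t_i down to z_c; mantle fills any gap and the z_c terms cancel.
Column 1: 17900×2733 + 10800×3000 + (z_c − 28700)×3279
Column 2: 243×0 + 3720×2560 + 8240×2732 + x×2875 + (z_c − 243 − 11960 − x)×3279
The z_c×3279 term appears on both sides and cancels. Collect the known terms of each column as K = Σ(ρt)_known − 3279 × (depth of known layers): K_1 = 81320700 − 3279×28700 = −12786600; K_2 = 32034880 − 3279×(243 + 11960) = −7978757.
Balance: K_1 = K_2 − x×(3279 − 2875), so x = (K_2 − K_1)/(3279 − 2875) = 4807840/404 = 11900 m.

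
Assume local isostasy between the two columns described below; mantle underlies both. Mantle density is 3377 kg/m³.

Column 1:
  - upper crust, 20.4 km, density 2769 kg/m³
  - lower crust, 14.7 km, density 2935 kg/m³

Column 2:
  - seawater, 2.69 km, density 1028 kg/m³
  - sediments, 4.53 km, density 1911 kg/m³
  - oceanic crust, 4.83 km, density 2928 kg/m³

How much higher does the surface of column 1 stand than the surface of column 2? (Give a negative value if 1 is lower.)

For any compensation level in the mantle, the mantle terms cancel and isostasy reduces to e = (Σt_1 − Σt_2) − (Σ(ρt)_1 − Σ(ρt)_2) / ρ_m.
Σt_1 = 35.1 km; Σt_2 = 12.05 km; Σ(ρt)_1 = 99632.1; Σ(ρt)_2 = 25564.39 (in km·kg/m³).
e = (35.1 − 12.05) − (99632.1 − 25564.39) / 3377 = 1.12 km.

1.12 km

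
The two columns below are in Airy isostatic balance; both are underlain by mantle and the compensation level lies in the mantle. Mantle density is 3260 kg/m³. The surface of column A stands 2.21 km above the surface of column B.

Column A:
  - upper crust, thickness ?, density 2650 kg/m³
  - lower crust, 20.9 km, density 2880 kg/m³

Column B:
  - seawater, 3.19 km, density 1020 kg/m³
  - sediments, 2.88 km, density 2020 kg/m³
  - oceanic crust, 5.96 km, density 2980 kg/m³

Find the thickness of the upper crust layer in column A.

Take the compensation level at the base of the deeper column (depth z_c below the surface of column A) and equate Σ ρ_i t_i down to z_c; mantle fills any gap and the z_c terms cancel.
Column A: x×2650 + 20.9×2880 + (z_c − 20.9 − x)×3260
Column B: 2.21×0 + 3.19×1020 + 2.88×2020 + 5.96×2980 + (z_c − 2.21 − 12.03)×3260
The z_c×3260 term appears on both sides and cancels. Collect the known terms of each column as K = Σ(ρt)_known − 3260 × (depth of known layers): K_A = 60192 − 3260×20.9 = −7942; K_B = 26832.2 − 3260×(2.21 + 12.03) = −19590.2.
Balance: K_A − x×(3260 − 2650) = K_B, so x = (K_A − K_B)/(3260 − 2650) = 11648.2/610 = 19.1 km.

19.1 km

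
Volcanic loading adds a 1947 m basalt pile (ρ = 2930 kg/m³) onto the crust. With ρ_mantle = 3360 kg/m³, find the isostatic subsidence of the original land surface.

Subaerial loading: s = t ρ_load / ρ_m.
s = 1947 m × 2930/3360 = 1700 m.

1700 m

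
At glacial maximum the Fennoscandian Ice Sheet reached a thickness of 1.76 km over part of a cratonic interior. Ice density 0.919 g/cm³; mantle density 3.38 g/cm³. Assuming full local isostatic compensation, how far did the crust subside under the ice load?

0.479 km

Equating mass per unit area of the two columns: the ice load ρ_ice t is balanced by mantle displaced below, ρ_m s.
s = t ρ_ice / ρ_m = 1.76 km × 0.919/3.38 = 0.479 km.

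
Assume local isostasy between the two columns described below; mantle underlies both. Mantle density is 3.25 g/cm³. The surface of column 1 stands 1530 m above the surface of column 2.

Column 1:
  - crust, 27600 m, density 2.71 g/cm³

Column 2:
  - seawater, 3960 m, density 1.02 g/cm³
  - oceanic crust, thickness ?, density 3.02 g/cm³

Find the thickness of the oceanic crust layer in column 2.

Take the compensation level at the base of the deeper column (depth z_c below the surface of column 1) and equate Σ ρ_i t_i down to z_c; mantle fills any gap and the z_c terms cancel.
Column 1: 27600×2.71 + (z_c − 27600)×3.25
Column 2: 1530×0 + 3960×1.02 + x×3.02 + (z_c − 1530 − 3960 − x)×3.25
The z_c×3.25 term appears on both sides and cancels. Collect the known terms of each column as K = Σ(ρt)_known − 3.25 × (depth of known layers): K_1 = 74796 − 3.25×27600 = −14904; K_2 = 4039.2 − 3.25×(1530 + 3960) = −13803.3.
Balance: K_1 = K_2 − x×(3.25 − 3.02), so x = (K_2 − K_1)/(3.25 − 3.02) = 1100.7/0.23 = 4790 m.

4790 m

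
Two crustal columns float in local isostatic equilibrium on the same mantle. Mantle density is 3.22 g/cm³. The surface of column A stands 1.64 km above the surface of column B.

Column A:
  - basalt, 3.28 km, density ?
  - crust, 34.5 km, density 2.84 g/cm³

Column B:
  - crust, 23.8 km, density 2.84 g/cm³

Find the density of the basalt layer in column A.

Take the compensation level at the base of the deeper column (depth z_c below the surface of column A) and equate Σ ρ_i t_i down to z_c; mantle fills any gap and the z_c terms cancel.
Column A: 3.28×ρ + 34.5×2.84 + (z_c − 37.78)×3.22
Column B: 1.64×0 + 23.8×2.84 + (z_c − 1.64 − 23.8)×3.22
The z_c×3.22 term appears on both sides and cancels. Collect the known terms of each column as K = Σ(ρt)_known − 3.22 × (depth of known layers): K_A = 97.98 − 3.22×37.78 = −23.6716; K_B = 67.592 − 3.22×(1.64 + 23.8) = −14.3248.
Balance: K_A + 3.28×ρ = K_B, so ρ = (K_B − K_A)/3.28 = 9.3468/3.28 = 2.85 g/cm³.

2.85 g/cm³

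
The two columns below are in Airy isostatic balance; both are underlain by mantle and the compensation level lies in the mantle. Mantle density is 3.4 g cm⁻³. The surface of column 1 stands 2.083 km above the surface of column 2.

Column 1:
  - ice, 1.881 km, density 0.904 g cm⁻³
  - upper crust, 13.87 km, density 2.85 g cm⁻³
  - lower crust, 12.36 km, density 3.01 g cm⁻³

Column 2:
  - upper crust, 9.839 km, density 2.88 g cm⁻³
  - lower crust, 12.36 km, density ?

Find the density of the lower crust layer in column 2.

Take the compensation level at the base of the deeper column (depth z_c below the surface of column 1) and equate Σ ρ_i t_i down to z_c; mantle fills any gap and the z_c terms cancel.
Column 1: 1.881×0.904 + 13.87×2.85 + 12.36×3.01 + (z_c − 28.111)×3.4
Column 2: 2.083×0 + 9.839×2.88 + 12.36×ρ + (z_c − 2.083 − 22.199)×3.4
The z_c×3.4 term appears on both sides and cancels. Collect the known terms of each column as K = Σ(ρt)_known − 3.4 × (depth of known layers): K_1 = 78.433524 − 3.4×28.111 = −17.143876; K_2 = 28.33632 − 3.4×(2.083 + 22.199) = −54.22248.
Balance: K_1 = K_2 + 12.36×ρ, so ρ = (K_1 − K_2)/12.36 = 37.0786/12.36 = 3 g cm⁻³.

3 g cm⁻³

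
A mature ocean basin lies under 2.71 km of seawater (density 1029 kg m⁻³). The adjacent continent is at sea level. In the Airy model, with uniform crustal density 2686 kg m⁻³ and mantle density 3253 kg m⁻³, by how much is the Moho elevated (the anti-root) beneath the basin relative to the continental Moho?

7.92 km

For local isostatic compensation: replacing crust with seawater at the top is compensated by replacing crust with mantle at the base: d (ρ_c − ρ_w) = a (ρ_m − ρ_c).
a = d (ρ_c − ρ_w)/(ρ_m − ρ_c) = 2.71 km × 1657/567 = 7.92 km.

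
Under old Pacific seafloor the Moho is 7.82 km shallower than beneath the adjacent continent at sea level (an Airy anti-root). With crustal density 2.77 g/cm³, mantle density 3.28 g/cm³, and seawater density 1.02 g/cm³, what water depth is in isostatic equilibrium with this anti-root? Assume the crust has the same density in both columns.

2.28 km

Replacing a thickness d of crust by seawater at the top must be balanced by replacing crust with mantle at the base: d (ρ_c − ρ_w) = a (ρ_m − ρ_c).
d = a (ρ_m − ρ_c)/(ρ_c − ρ_w) = 7.82 km × 0.51/1.75 = 2.28 km.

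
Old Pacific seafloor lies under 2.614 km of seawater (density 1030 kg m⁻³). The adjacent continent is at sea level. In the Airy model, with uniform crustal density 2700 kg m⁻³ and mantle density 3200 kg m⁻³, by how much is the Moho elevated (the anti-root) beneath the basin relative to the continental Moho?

8.73 km

By Archimedes' principle applied to the lithosphere: replacing crust with seawater at the top is compensated by replacing crust with mantle at the base: d (ρ_c − ρ_w) = a (ρ_m − ρ_c).
a = d (ρ_c − ρ_w)/(ρ_m − ρ_c) = 2.614 km × 1670/500 = 8.73 km.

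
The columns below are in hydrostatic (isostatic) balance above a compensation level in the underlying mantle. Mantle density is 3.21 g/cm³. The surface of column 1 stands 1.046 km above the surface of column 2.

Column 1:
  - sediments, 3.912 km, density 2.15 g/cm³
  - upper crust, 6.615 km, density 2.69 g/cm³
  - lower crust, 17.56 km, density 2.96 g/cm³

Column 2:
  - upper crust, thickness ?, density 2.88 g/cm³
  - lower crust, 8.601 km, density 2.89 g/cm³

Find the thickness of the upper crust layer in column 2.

17.8 km

Take the compensation level at the base of the deeper column (depth z_c below the surface of column 1) and equate Σ ρ_i t_i down to z_c; mantle fills any gap and the z_c terms cancel.
Column 1: 3.912×2.15 + 6.615×2.69 + 17.56×2.96 + (z_c − 28.087)×3.21
Column 2: 1.046×0 + x×2.88 + 8.601×2.89 + (z_c − 1.046 − 8.601 − x)×3.21
The z_c×3.21 term appears on both sides and cancels. Collect the known terms of each column as K = Σ(ρt)_known − 3.21 × (depth of known layers): K_1 = 78.18275 − 3.21×28.087 = −11.97652; K_2 = 24.85689 − 3.21×(1.046 + 8.601) = −6.10998.
Balance: K_1 = K_2 − x×(3.21 − 2.88), so x = (K_2 − K_1)/(3.21 − 2.88) = 5.86654/0.33 = 17.8 km.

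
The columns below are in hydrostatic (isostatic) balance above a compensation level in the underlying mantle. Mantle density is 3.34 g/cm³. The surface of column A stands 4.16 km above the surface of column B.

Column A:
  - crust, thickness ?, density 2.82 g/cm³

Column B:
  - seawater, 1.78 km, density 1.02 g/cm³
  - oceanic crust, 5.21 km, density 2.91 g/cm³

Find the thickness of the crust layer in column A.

39 km

Take the compensation level at the base of the deeper column (depth z_c below the surface of column A) and equate Σ ρ_i t_i down to z_c; mantle fills any gap and the z_c terms cancel.
Column A: x×2.82 + (z_c − 0 − x)×3.34
Column B: 4.16×0 + 1.78×1.02 + 5.21×2.91 + (z_c − 4.16 − 6.99)×3.34
The z_c×3.34 term appears on both sides and cancels. Collect the known terms of each column as K = Σ(ρt)_known − 3.34 × (depth of known layers): K_A = 0 − 3.34×0 = 0; K_B = 16.9767 − 3.34×(4.16 + 6.99) = −20.2643.
Balance: K_A − x×(3.34 − 2.82) = K_B, so x = (K_A − K_B)/(3.34 − 2.82) = 20.2643/0.52 = 39 km.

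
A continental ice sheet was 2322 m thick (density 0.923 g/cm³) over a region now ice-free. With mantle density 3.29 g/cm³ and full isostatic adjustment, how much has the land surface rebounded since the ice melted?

651 m

Removing the load lets mantle flow back in; uplift u satisfies ρ_ice t = ρ_m u.
u = t ρ_ice/ρ_m = 2322 m × 0.923/3.29 = 651 m.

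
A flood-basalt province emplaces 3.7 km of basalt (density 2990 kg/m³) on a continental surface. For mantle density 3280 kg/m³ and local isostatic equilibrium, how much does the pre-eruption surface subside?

Subaerial loading: s = t ρ_load / ρ_m.
s = 3.7 km × 2990/3280 = 3.37 km.

3.37 km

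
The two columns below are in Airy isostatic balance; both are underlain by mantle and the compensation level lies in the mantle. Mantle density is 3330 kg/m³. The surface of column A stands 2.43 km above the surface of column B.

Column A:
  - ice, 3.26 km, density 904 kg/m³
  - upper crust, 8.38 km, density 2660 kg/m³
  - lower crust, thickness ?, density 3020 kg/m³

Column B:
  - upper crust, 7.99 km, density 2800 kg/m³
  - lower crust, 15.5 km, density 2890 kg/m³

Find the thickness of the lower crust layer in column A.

Take the compensation level at the base of the deeper column (depth z_c below the surface of column A) and equate Σ ρ_i t_i down to z_c; mantle fills any gap and the z_c terms cancel.
Column A: 3.26×904 + 8.38×2660 + x×3020 + (z_c − 11.64 − x)×3330
Column B: 2.43×0 + 7.99×2800 + 15.5×2890 + (z_c − 2.43 − 23.49)×3330
The z_c×3330 term appears on both sides and cancels. Collect the known terms of each column as K = Σ(ρt)_known − 3330 × (depth of known layers): K_A = 25237.84 − 3330×11.64 = −13523.36; K_B = 67167 − 3330×(2.43 + 23.49) = −19146.6.
Balance: K_A − x×(3330 − 3020) = K_B, so x = (K_A − K_B)/(3330 − 3020) = 5623.24/310 = 18.1 km.

18.1 km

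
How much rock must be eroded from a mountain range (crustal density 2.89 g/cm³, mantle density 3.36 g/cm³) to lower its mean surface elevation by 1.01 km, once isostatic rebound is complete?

7.22 km

Net drop Δ = e − u = e − e ρ_c/ρ_m = e (ρ_m − ρ_c)/ρ_m.
e = Δ ρ_m/(ρ_m − ρ_c) = 1.01 km × 3.36/0.47 = 7.22 km.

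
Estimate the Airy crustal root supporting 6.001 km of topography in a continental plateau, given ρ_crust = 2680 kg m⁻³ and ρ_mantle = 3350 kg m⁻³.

By Archimedes' principle applied to the lithosphere: the weight of the topography is balanced by the buoyancy of the root, ρ_c h = (ρ_m − ρ_c) r.
r = h · ρ_c / (ρ_m − ρ_c) = 6.001 km × 2680 / (3350 − 2680) = 24 km.

24 km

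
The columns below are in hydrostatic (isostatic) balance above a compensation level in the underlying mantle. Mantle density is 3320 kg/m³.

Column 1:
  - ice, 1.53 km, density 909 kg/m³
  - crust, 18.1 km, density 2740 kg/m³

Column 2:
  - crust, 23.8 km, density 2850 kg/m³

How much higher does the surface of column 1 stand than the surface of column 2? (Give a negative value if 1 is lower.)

For any compensation level in the mantle, the mantle terms cancel and isostasy reduces to e = (Σt_1 − Σt_2) − (Σ(ρt)_1 − Σ(ρt)_2) / ρ_m.
Σt_1 = 19.63 km; Σt_2 = 23.8 km; Σ(ρt)_1 = 50984.77; Σ(ρt)_2 = 67830 (in km·kg/m³).
e = (19.63 − 23.8) − (50984.77 − 67830) / 3320 = 0.904 km.

0.904 km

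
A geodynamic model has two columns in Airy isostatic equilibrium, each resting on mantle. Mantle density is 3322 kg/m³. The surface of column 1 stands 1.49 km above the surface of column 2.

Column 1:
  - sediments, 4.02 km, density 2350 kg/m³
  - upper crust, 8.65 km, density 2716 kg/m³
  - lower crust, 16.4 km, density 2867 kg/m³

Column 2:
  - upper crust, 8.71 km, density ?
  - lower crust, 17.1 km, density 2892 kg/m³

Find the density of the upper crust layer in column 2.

2830 kg/m³

Take the compensation level at the base of the deeper column (depth z_c below the surface of column 1) and equate Σ ρ_i t_i down to z_c; mantle fills any gap and the z_c terms cancel.
Column 1: 4.02×2350 + 8.65×2716 + 16.4×2867 + (z_c − 29.07)×3322
Column 2: 1.49×0 + 8.71×ρ + 17.1×2892 + (z_c − 1.49 − 25.81)×3322
The z_c×3322 term appears on both sides and cancels. Collect the known terms of each column as K = Σ(ρt)_known − 3322 × (depth of known layers): K_1 = 79959.2 − 3322×29.07 = −16611.34; K_2 = 49453.2 − 3322×(1.49 + 25.81) = −41237.4.
Balance: K_1 = K_2 + 8.71×ρ, so ρ = (K_1 − K_2)/8.71 = 24626.1/8.71 = 2830 kg/m³.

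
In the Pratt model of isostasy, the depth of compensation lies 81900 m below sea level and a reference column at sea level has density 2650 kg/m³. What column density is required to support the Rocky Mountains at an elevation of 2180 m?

Pratt balance: ρ_ref D = ρ (D + h).
ρ = ρ_ref D/(D + h) = 2650 × 81900 m/(81900 m + 2180 m) = 2580 kg/m³.

2580 kg/m³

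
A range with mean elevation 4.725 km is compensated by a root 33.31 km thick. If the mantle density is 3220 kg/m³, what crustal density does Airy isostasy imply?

ρ_c h = (ρ_m − ρ_c) r → ρ_c (h + r) = ρ_m r → ρ_c = ρ_m r / (h + r).
ρ_c = 3220 × 33.31 km / (4.725 km + 33.31 km) = 2820 kg/m³.

2820 kg/m³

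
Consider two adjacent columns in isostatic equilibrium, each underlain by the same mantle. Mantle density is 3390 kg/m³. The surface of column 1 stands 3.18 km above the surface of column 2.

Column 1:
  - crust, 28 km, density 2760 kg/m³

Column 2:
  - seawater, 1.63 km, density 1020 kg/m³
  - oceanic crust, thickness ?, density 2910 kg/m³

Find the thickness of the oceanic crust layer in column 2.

6.24 km

Take the compensation level at the base of the deeper column (depth z_c below the surface of column 1) and equate Σ ρ_i t_i down to z_c; mantle fills any gap and the z_c terms cancel.
Column 1: 28×2760 + (z_c − 28)×3390
Column 2: 3.18×0 + 1.63×1020 + x×2910 + (z_c − 3.18 − 1.63 − x)×3390
The z_c×3390 term appears on both sides and cancels. Collect the known terms of each column as K = Σ(ρt)_known − 3390 × (depth of known layers): K_1 = 77280 − 3390×28 = −17640; K_2 = 1662.6 − 3390×(3.18 + 1.63) = −14643.3.
Balance: K_1 = K_2 − x×(3390 − 2910), so x = (K_2 − K_1)/(3390 − 2910) = 2996.7/480 = 6.24 km.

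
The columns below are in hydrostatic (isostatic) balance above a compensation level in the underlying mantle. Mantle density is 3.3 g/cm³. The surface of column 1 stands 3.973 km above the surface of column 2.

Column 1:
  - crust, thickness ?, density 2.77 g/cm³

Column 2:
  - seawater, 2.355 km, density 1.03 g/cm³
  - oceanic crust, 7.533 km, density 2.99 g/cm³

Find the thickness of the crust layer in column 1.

39.2 km

Take the compensation level at the base of the deeper column (depth z_c below the surface of column 1) and equate Σ ρ_i t_i down to z_c; mantle fills any gap and the z_c terms cancel.
Column 1: x×2.77 + (z_c − 0 − x)×3.3
Column 2: 3.973×0 + 2.355×1.03 + 7.533×2.99 + (z_c − 3.973 − 9.888)×3.3
The z_c×3.3 term appears on both sides and cancels. Collect the known terms of each column as K = Σ(ρt)_known − 3.3 × (depth of known layers): K_1 = 0 − 3.3×0 = 0; K_2 = 24.94932 − 3.3×(3.973 + 9.888) = −20.79198.
Balance: K_1 − x×(3.3 − 2.77) = K_2, so x = (K_1 − K_2)/(3.3 − 2.77) = 20.792/0.53 = 39.2 km.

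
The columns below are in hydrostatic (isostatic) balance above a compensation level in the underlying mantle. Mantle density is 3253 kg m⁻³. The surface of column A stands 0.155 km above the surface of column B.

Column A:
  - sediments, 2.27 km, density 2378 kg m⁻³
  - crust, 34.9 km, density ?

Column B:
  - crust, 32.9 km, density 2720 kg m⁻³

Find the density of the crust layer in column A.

2790 kg m⁻³

Take the compensation level at the base of the deeper column (depth z_c below the surface of column A) and equate Σ ρ_i t_i down to z_c; mantle fills any gap and the z_c terms cancel.
Column A: 2.27×2378 + 34.9×ρ + (z_c − 37.17)×3253
Column B: 0.155×0 + 32.9×2720 + (z_c − 0.155 − 32.9)×3253
The z_c×3253 term appears on both sides and cancels. Collect the known terms of each column as K = Σ(ρt)_known − 3253 × (depth of known layers): K_A = 5398.06 − 3253×37.17 = −115515.95; K_B = 89488 − 3253×(0.155 + 32.9) = −18039.915.
Balance: K_A + 34.9×ρ = K_B, so ρ = (K_B − K_A)/34.9 = 97476/34.9 = 2790 kg m⁻³.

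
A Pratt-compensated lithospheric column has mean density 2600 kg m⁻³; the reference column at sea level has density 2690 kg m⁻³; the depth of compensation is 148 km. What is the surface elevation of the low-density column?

5.12 km

ρ_ref D = ρ (D + h) → h = D (ρ_ref − ρ)/ρ.
h = 148 km × (2690 − 2600)/2600 = 5.12 km.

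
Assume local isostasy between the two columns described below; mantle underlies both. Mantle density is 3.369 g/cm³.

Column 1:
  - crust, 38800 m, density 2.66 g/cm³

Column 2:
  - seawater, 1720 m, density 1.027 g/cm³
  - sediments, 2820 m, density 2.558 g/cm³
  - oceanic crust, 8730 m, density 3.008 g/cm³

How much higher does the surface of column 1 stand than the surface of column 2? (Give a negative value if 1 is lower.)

For any compensation level in the mantle, the mantle terms cancel and isostasy reduces to e = (Σt_1 − Σt_2) − (Σ(ρt)_1 − Σ(ρt)_2) / ρ_m.
Σt_1 = 38800 m; Σt_2 = 13270 m; Σ(ρt)_1 = 103208; Σ(ρt)_2 = 35239.84 (in m·g/cm³).
e = (38800 − 13270) − (103208 − 35239.84) / 3.369 = 5360 m.

5360 m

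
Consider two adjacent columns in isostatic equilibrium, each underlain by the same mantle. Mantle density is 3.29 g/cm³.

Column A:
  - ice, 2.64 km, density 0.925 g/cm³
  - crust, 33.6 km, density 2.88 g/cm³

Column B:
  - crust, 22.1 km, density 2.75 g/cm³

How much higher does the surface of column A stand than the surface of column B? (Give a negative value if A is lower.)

2.46 km

For any compensation level in the mantle, the mantle terms cancel and isostasy reduces to e = (Σt_A − Σt_B) − (Σ(ρt)_A − Σ(ρt)_B) / ρ_m.
Σt_A = 36.24 km; Σt_B = 22.1 km; Σ(ρt)_A = 99.21; Σ(ρt)_B = 60.775 (in km·g/cm³).
e = (36.24 − 22.1) − (99.21 − 60.775) / 3.29 = 2.46 km.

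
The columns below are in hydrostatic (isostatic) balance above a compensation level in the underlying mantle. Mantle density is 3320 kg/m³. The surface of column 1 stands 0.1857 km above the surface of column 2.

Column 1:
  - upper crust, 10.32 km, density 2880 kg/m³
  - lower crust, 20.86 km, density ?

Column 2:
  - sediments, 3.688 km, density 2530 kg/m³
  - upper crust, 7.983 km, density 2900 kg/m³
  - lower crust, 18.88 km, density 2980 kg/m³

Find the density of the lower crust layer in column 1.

2900 kg/m³

Take the compensation level at the base of the deeper column (depth z_c below the surface of column 1) and equate Σ ρ_i t_i down to z_c; mantle fills any gap and the z_c terms cancel.
Column 1: 10.32×2880 + 20.86×ρ + (z_c − 31.18)×3320
Column 2: 0.1857×0 + 3.688×2530 + 7.983×2900 + 18.88×2980 + (z_c − 0.1857 − 30.551)×3320
The z_c×3320 term appears on both sides and cancels. Collect the known terms of each column as K = Σ(ρt)_known − 3320 × (depth of known layers): K_1 = 29721.6 − 3320×31.18 = −73796; K_2 = 88743.74 − 3320×(0.1857 + 30.551) = −13302.104.
Balance: K_1 + 20.86×ρ = K_2, so ρ = (K_2 − K_1)/20.86 = 60493.9/20.86 = 2900 kg/m³.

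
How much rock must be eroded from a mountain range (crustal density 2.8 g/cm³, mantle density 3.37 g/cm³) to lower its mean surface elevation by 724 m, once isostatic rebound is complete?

4280 m

Net drop Δ = e − u = e − e ρ_c/ρ_m = e (ρ_m − ρ_c)/ρ_m.
e = Δ ρ_m/(ρ_m − ρ_c) = 724 m × 3.37/0.57 = 4280 m.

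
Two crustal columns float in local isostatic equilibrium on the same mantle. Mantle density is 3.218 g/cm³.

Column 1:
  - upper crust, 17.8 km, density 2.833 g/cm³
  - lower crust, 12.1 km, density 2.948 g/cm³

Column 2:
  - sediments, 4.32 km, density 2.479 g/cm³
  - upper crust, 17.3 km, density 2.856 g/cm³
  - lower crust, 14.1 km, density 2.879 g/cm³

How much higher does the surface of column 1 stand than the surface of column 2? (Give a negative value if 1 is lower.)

−1.28 km

For any compensation level in the mantle, the mantle terms cancel and isostasy reduces to e = (Σt_1 − Σt_2) − (Σ(ρt)_1 − Σ(ρt)_2) / ρ_m.
Σt_1 = 29.9 km; Σt_2 = 35.72 km; Σ(ρt)_1 = 86.0982; Σ(ρt)_2 = 100.71198 (in km·g/cm³).
e = (29.9 − 35.72) − (86.0982 − 100.71198) / 3.218 = −1.28 km.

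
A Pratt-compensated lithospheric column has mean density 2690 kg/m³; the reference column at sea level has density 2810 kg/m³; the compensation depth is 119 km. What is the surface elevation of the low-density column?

5.31 km

ρ_ref D = ρ (D + h) → h = D (ρ_ref − ρ)/ρ.
h = 119 km × (2810 − 2690)/2690 = 5.31 km.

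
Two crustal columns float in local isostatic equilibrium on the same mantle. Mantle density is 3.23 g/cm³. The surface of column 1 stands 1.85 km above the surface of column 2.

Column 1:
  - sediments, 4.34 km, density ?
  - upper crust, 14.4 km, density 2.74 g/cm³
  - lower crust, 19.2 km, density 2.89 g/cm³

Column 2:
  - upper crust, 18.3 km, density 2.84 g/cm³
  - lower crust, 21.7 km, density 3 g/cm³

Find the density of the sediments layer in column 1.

Take the compensation level at the base of the deeper column (depth z_c below the surface of column 1) and equate Σ ρ_i t_i down to z_c; mantle fills any gap and the z_c terms cancel.
Column 1: 4.34×ρ + 14.4×2.74 + 19.2×2.89 + (z_c − 37.94)×3.23
Column 2: 1.85×0 + 18.3×2.84 + 21.7×3 + (z_c − 1.85 − 40)×3.23
The z_c×3.23 term appears on both sides and cancels. Collect the known terms of each column as K = Σ(ρt)_known − 3.23 × (depth of known layers): K_1 = 94.944 − 3.23×37.94 = −27.6022; K_2 = 117.072 − 3.23×(1.85 + 40) = −18.1035.
Balance: K_1 + 4.34×ρ = K_2, so ρ = (K_2 − K_1)/4.34 = 9.4987/4.34 = 2.19 g/cm³.

2.19 g/cm³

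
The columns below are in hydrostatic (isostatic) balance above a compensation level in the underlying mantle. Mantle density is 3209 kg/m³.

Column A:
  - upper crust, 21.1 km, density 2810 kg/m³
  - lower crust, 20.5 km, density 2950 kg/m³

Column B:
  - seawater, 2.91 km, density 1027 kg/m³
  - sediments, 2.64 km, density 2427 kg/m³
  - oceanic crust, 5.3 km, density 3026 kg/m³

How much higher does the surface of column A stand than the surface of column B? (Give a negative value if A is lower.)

For any compensation level in the mantle, the mantle terms cancel and isostasy reduces to e = (Σt_A − Σt_B) − (Σ(ρt)_A − Σ(ρt)_B) / ρ_m.
Σt_A = 41.6 km; Σt_B = 10.85 km; Σ(ρt)_A = 119766; Σ(ρt)_B = 25433.65 (in km·kg/m³).
e = (41.6 − 10.85) − (119766 − 25433.65) / 3209 = 1.35 km.

1.35 km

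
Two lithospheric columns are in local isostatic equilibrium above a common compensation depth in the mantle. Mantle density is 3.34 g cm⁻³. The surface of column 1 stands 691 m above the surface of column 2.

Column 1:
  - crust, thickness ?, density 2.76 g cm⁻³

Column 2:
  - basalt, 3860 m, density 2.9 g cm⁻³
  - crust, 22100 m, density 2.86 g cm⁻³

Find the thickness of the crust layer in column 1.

Take the compensation level at the base of the deeper column (depth z_c below the surface of column 1) and equate Σ ρ_i t_i down to z_c; mantle fills any gap and the z_c terms cancel.
Column 1: x×2.76 + (z_c − 0 − x)×3.34
Column 2: 691×0 + 3860×2.9 + 22100×2.86 + (z_c − 691 − 25960)×3.34
The z_c×3.34 term appears on both sides and cancels. Collect the known terms of each column as K = Σ(ρt)_known − 3.34 × (depth of known layers): K_1 = 0 − 3.34×0 = 0; K_2 = 74400 − 3.34×(691 + 25960) = −14614.34.
Balance: K_1 − x×(3.34 − 2.76) = K_2, so x = (K_1 − K_2)/(3.34 − 2.76) = 14614.3/0.58 = 25200 m.

25200 m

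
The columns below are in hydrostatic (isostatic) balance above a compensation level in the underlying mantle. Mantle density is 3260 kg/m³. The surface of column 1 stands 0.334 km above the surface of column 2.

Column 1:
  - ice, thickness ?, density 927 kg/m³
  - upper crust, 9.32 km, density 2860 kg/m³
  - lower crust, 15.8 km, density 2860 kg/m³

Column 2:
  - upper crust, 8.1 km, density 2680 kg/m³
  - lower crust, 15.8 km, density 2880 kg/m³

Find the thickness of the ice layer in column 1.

0.747 km

Take the compensation level at the base of the deeper column (depth z_c below the surface of column 1) and equate Σ ρ_i t_i down to z_c; mantle fills any gap and the z_c terms cancel.
Column 1: x×927 + 9.32×2860 + 15.8×2860 + (z_c − 25.12 − x)×3260
Column 2: 0.334×0 + 8.1×2680 + 15.8×2880 + (z_c − 0.334 − 23.9)×3260
The z_c×3260 term appears on both sides and cancels. Collect the known terms of each column as K = Σ(ρt)_known − 3260 × (depth of known layers): K_1 = 71843.2 − 3260×25.12 = −10048; K_2 = 67212 − 3260×(0.334 + 23.9) = −11790.84.
Balance: K_1 − x×(3260 − 927) = K_2, so x = (K_1 − K_2)/(3260 − 927) = 1742.84/2333 = 0.747 km.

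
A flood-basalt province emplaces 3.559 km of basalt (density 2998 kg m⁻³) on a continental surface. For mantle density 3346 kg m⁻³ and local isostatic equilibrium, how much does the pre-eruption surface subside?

3.19 km

Subaerial loading: s = t ρ_load / ρ_m.
s = 3.559 km × 2998/3346 = 3.19 km.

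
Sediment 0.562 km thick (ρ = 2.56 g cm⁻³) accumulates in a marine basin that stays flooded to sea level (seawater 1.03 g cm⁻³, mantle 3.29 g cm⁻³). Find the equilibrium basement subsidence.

Submarine loading: the sediment displaces seawater, and the subsidence is in turn flooded, so s (ρ_m − ρ_w) = t (ρ_sed − ρ_w).
s = 0.562 km × (2.56 − 1.03) / (3.29 − 1.03) = 0.38 km.

0.38 km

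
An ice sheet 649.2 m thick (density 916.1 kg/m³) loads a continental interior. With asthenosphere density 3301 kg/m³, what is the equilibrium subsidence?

Isostatic balance requires: the ice load ρ_ice t is balanced by mantle displaced below, ρ_m s.
s = t ρ_ice / ρ_m = 649.2 m × 916.1/3301 = 180 m.

180 m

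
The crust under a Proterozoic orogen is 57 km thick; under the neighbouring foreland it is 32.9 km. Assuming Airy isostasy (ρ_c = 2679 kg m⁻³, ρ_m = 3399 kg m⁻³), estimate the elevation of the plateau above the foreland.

5.11 km

Excess crust Δ = 57 km − 32.9 km = 24.1 km, split between elevation h and root r with h + r = Δ.
Airy balance ρ_c h = (ρ_m − ρ_c) r gives r = h ρ_c/(ρ_m − ρ_c), so h (1 + ρ_c/(ρ_m − ρ_c)) = Δ, i.e. h = Δ (ρ_m − ρ_c)/ρ_m.
h = 24.1 km × 720/3399 = 5.11 km.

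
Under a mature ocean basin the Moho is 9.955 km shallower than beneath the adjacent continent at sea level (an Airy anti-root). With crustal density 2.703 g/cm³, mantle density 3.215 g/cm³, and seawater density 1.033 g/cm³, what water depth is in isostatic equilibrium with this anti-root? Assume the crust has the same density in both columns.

3.05 km

Replacing a thickness d of crust by seawater at the top must be balanced by replacing crust with mantle at the base: d (ρ_c − ρ_w) = a (ρ_m − ρ_c).
d = a (ρ_m − ρ_c)/(ρ_c − ρ_w) = 9.955 km × 0.512/1.67 = 3.05 km.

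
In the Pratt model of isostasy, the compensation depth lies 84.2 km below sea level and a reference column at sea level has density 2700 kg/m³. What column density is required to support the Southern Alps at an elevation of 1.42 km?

Pratt balance: ρ_ref D = ρ (D + h).
ρ = ρ_ref D/(D + h) = 2700 × 84.2 km/(84.2 km + 1.42 km) = 2660 kg/m³.

2660 kg/m³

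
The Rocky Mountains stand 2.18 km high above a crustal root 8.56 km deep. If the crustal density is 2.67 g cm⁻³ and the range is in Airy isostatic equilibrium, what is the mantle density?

Airy balance: ρ_c h = (ρ_m − ρ_c) r → ρ_m = ρ_c (1 + h/r).
ρ_m = 2.67 × (1 + 2.18 km/8.56 km) = 3.35 g cm⁻³.

3.35 g cm⁻³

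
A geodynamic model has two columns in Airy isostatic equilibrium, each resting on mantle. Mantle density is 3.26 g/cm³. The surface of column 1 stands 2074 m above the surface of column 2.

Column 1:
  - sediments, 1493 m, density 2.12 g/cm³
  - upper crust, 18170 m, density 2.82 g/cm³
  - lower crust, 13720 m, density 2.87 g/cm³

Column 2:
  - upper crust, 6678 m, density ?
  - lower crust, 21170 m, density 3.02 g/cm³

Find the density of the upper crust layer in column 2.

Take the compensation level at the base of the deeper column (depth z_c below the surface of column 1) and equate Σ ρ_i t_i down to z_c; mantle fills any gap and the z_c terms cancel.
Column 1: 1493×2.12 + 18170×2.82 + 13720×2.87 + (z_c − 33383)×3.26
Column 2: 2074×0 + 6678×ρ + 21170×3.02 + (z_c − 2074 − 27848)×3.26
The z_c×3.26 term appears on both sides and cancels. Collect the known terms of each column as K = Σ(ρt)_known − 3.26 × (depth of known layers): K_1 = 93780.96 − 3.26×33383 = −15047.62; K_2 = 63933.4 − 3.26×(2074 + 27848) = −33612.32.
Balance: K_1 = K_2 + 6678×ρ, so ρ = (K_1 − K_2)/6678 = 18564.7/6678 = 2.78 g/cm³.

2.78 g/cm³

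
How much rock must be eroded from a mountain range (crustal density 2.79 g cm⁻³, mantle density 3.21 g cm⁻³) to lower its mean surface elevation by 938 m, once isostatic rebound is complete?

7170 m

Net drop Δ = e − u = e − e ρ_c/ρ_m = e (ρ_m − ρ_c)/ρ_m.
e = Δ ρ_m/(ρ_m − ρ_c) = 938 m × 3.21/0.42 = 7170 m.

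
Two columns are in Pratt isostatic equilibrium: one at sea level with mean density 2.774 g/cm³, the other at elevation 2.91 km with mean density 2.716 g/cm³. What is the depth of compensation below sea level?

ρ_ref D = ρ (D + h) → D (ρ_ref − ρ) = ρ h.
D = ρ h/(ρ_ref − ρ) = 2.716 × 2.91 km/(2.774 − 2.716) = 136 km.

136 km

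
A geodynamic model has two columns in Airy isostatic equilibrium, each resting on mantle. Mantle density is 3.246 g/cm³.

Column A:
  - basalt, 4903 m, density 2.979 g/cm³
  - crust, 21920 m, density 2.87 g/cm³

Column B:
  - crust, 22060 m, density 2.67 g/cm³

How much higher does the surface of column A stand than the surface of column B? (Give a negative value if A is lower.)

−972 m

For any compensation level in the mantle, the mantle terms cancel and isostasy reduces to e = (Σt_A − Σt_B) − (Σ(ρt)_A − Σ(ρt)_B) / ρ_m.
Σt_A = 26823 m; Σt_B = 22060 m; Σ(ρt)_A = 77516.437; Σ(ρt)_B = 58900.2 (in m·g/cm³).
e = (26823 − 22060) − (77516.437 − 58900.2) / 3.246 = −972 m.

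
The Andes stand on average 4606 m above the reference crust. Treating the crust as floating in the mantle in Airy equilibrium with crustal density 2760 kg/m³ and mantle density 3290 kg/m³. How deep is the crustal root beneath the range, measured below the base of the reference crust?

In Airy isostatic equilibrium: the weight of the topography is balanced by the buoyancy of the root, ρ_c h = (ρ_m − ρ_c) r.
r = h · ρ_c / (ρ_m − ρ_c) = 4606 m × 2760 / (3290 − 2760) = 24000 m.

24000 m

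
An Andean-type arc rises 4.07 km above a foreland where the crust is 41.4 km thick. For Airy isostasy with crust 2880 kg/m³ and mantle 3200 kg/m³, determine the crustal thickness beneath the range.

Root depth r = h ρ_c / (ρ_m − ρ_c) = 4.07 km × 2880 / 320 = 36.63 km.
Total thickness = T + h + r = 41.4 km + 4.07 km + 36.63 km = 82.1 km.

82.1 km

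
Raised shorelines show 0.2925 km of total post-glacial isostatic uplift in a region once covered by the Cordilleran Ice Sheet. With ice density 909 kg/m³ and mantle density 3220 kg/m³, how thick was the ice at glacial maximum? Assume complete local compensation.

1.04 km

u = t ρ_ice/ρ_m → t = u ρ_m/ρ_ice = 0.2925 km × 3220/909 = 1.04 km.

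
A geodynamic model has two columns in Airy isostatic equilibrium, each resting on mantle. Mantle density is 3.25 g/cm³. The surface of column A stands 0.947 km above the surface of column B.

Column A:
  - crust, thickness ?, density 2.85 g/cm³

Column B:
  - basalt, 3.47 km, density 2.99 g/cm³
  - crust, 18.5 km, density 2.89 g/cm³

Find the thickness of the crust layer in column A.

Take the compensation level at the base of the deeper column (depth z_c below the surface of column A) and equate Σ ρ_i t_i down to z_c; mantle fills any gap and the z_c terms cancel.
Column A: x×2.85 + (z_c − 0 − x)×3.25
Column B: 0.947×0 + 3.47×2.99 + 18.5×2.89 + (z_c − 0.947 − 21.97)×3.25
The z_c×3.25 term appears on both sides and cancels. Collect the known terms of each column as K = Σ(ρt)_known − 3.25 × (depth of known layers): K_A = 0 − 3.25×0 = 0; K_B = 63.8403 − 3.25×(0.947 + 21.97) = −10.63995.
Balance: K_A − x×(3.25 − 2.85) = K_B, so x = (K_A − K_B)/(3.25 − 2.85) = 10.6399/0.4 = 26.6 km.

26.6 km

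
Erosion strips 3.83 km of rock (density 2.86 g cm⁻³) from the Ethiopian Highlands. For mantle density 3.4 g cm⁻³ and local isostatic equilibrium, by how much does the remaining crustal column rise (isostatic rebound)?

Unloading: uplift u = e ρ_c/ρ_m = 3.83 km × 2.86/3.4 = 3.22 km.

3.22 km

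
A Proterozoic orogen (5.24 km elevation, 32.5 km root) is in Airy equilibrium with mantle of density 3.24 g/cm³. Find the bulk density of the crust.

2.79 g/cm³

ρ_c h = (ρ_m − ρ_c) r → ρ_c (h + r) = ρ_m r → ρ_c = ρ_m r / (h + r).
ρ_c = 3.24 × 32.5 km / (5.24 km + 32.5 km) = 2.79 g/cm³.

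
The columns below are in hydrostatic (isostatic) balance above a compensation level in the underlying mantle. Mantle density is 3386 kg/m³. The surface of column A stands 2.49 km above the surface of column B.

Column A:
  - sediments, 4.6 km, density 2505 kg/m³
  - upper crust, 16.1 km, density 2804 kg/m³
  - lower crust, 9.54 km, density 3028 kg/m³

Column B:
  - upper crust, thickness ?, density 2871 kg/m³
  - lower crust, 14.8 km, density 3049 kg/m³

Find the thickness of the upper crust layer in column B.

Take the compensation level at the base of the deeper column (depth z_c below the surface of column A) and equate Σ ρ_i t_i down to z_c; mantle fills any gap and the z_c terms cancel.
Column A: 4.6×2505 + 16.1×2804 + 9.54×3028 + (z_c − 30.24)×3386
Column B: 2.49×0 + x×2871 + 14.8×3049 + (z_c − 2.49 − 14.8 − x)×3386
The z_c×3386 term appears on both sides and cancels. Collect the known terms of each column as K = Σ(ρt)_known − 3386 × (depth of known layers): K_A = 85554.52 − 3386×30.24 = −16838.12; K_B = 45125.2 − 3386×(2.49 + 14.8) = −13418.74.
Balance: K_A = K_B − x×(3386 − 2871), so x = (K_B − K_A)/(3386 − 2871) = 3419.38/515 = 6.64 km.

6.64 km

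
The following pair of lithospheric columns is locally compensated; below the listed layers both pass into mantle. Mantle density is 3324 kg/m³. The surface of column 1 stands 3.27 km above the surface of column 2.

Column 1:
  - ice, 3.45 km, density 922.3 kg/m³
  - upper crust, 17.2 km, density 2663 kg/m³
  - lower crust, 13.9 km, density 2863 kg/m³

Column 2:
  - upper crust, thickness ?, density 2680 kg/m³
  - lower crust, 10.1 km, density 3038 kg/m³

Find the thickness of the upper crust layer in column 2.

Take the compensation level at the base of the deeper column (depth z_c below the surface of column 1) and equate Σ ρ_i t_i down to z_c; mantle fills any gap and the z_c terms cancel.
Column 1: 3.45×922.3 + 17.2×2663 + 13.9×2863 + (z_c − 34.55)×3324
Column 2: 3.27×0 + x×2680 + 10.1×3038 + (z_c − 3.27 − 10.1 − x)×3324
The z_c×3324 term appears on both sides and cancels. Collect the known terms of each column as K = Σ(ρt)_known − 3324 × (depth of known layers): K_1 = 88781.235 − 3324×34.55 = −26062.965; K_2 = 30683.8 − 3324×(3.27 + 10.1) = −13758.08.
Balance: K_1 = K_2 − x×(3324 − 2680), so x = (K_2 − K_1)/(3324 − 2680) = 12304.9/644 = 19.1 km.

19.1 km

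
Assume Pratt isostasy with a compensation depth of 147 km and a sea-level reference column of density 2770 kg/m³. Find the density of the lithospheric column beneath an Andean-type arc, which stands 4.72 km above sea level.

Pratt balance: ρ_ref D = ρ (D + h).
ρ = ρ_ref D/(D + h) = 2770 × 147 km/(147 km + 4.72 km) = 2680 kg/m³.

2680 kg/m³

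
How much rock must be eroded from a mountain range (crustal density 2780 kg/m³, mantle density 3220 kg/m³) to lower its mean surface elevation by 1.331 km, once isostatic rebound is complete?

9.74 km

Net drop Δ = e − u = e − e ρ_c/ρ_m = e (ρ_m − ρ_c)/ρ_m.
e = Δ ρ_m/(ρ_m − ρ_c) = 1.331 km × 3220/440 = 9.74 km.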